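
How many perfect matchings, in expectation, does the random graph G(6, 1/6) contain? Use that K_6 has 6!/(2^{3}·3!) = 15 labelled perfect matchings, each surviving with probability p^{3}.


K_6 has 6!/(2^{3}·3!) = 15 labelled perfect matchings.
For each such perfect matching H, let X_H = 1 if all 3 edges of H are present in G. Then P[X_H = 1] = p^{3} = (1/6)^{3} = 1/216.
By linearity: E[X] = Σ_H E[X_H] = 15 · p^{3} = 15 · 1/216 = 5/72.
Numerically: E[X] ≈ 0.06944.

E[X] = 15 · (1/6)^{3} = 5/72 ≈ 0.06944.


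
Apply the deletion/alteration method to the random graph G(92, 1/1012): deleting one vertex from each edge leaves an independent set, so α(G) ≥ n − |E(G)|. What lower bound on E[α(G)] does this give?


E[|E(G)|] = C(92, 2)·p = 4186 · (1/1012) = 91/22.
E[α(G)] ≥ n − E[|E(G)|] = 92 − 91/22 = 1933/22.
Numerically: ≈ 87.8636.
(This is only a lower bound; the true E[α(G)] may be larger.)

E[α(G)] ≥ 1933/22 ≈ 87.8636.


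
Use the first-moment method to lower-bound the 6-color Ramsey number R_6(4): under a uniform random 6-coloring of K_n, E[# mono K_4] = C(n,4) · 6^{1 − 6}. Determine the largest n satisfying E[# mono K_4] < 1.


We need C(n, 4) · 6^{1 − 6} < 1, i.e. C(n, 4) < 6^{6 − 1} = 7776.
Check values of n near the boundary:
  n = 18: C(18, 4) = 3060; 3060 < 7776? YES
  n = 19: C(19, 4) = 3876; 3876 < 7776? YES
  n = 20: C(20, 4) = 4845; 4845 < 7776? YES
  n = 21: C(21, 4) = 5985; 5985 < 7776? YES
  n = 22: C(22, 4) = 7315; 7315 < 7776? YES
  n = 23: C(23, 4) = 8855; 8855 < 7776? NO
  n = 24: C(24, 4) = 10626; 10626 < 7776? NO
The largest n with C(n, 4) < 7776 is n = 22 (where E[X] = 7315/7776 ≈ 0.94072). Hence R_6(4) > 22, i.e. R_6(4) ≥ 23.

Largest n = 22; hence R_6(4) > 22.


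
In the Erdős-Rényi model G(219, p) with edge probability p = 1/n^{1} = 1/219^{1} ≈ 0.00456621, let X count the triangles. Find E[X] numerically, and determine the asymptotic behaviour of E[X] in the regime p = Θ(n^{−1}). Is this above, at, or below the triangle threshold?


Number of potential triangles: C(219, 3) = 1726669.
Each occurs with probability p³ ≈ (0.00456621)³ ≈ 9.52067314e-08.
By linearity: E[X] = C(219, 3)·p³ ≈ 1726669 · 9.52067314e-08 ≈ 0.164391.
Here α = 1, so p = 1/n is exactly at the triangle threshold p ~ 1/n. Asymptotically E[X] → c³/6 = 1³/6 = 1/6 ≈ 0.166667, a bounded constant. In this regime the triangle count is asymptotically Poisson(c³/6).

E[X] ≈ 0.164391; in regime p = Θ(1/n^{1}) E[X] stays bounded (at the triangle threshold p ~ 1/n).


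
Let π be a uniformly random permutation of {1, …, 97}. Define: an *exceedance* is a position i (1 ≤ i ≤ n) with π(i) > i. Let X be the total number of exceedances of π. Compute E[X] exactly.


Write X = Σ_{i=1}^{97} X_i, where X_i = 1_{π(i) > i}.
For each fixed i, π(i) is uniform over {1, …, 97} (marginal of a uniform permutation), so P[π(i) > i] = (n − i)/n. Summing: Σ_{i=1}^{97} (n − i)/n = (0 + 1 + … + 96)/97 = 97(97 − 1)/(2·97) = (97 − 1)/2.
Hence E[X] = Σ_{i=1}^{97} (97 − i)/97 = 48 ≈ 48.000000.

E[X] = 48 = 48.000000.


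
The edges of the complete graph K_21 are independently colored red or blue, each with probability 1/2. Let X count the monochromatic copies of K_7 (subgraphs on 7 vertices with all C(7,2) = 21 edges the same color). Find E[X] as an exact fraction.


Let X = Σ_S X_S over the C(21, 7) = 116280 subsets S of size 7, where X_S = 1 if the K_7 on S is monochromatic.
For a fixed S, the K_7 on S has C(7, 2) = 21 edges. P[all 21 edges red] = (1/2)^21, and likewise for blue, so P[monochromatic] = 2·(1/2)^21 = 2^{1 − 21} = 1/1048576.
By linearity: E[X] = C(21, 7) · 2^{1 − 21} = 116280 · 1/1048576 = 14535/131072.
Numerically: E[X] ≈ 0.111.

E[X] = C(21,7)·2^(1−C(7,2)) = 14535/131072 ≈ 0.111.


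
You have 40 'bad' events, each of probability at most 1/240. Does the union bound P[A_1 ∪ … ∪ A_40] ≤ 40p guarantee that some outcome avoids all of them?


Union bound: P[∪_{i=1}^{40} A_i] ≤ Σ_i P[A_i] ≤ 40·p = 40·(1/240) = 1/6.
Numerically: 1/6 ≈ 0.16667.
Is 1/6 < 1? YES.
Since P[∪ A_i] ≤ 1/6 < 1, the complement has P[∩ A_i^c] ≥ 1 − 1/6 = 5/6 > 0, so some outcome avoids every A_i.

40·p = 1/6 ≈ 0.16667; existence CERTIFIED by the union bound.


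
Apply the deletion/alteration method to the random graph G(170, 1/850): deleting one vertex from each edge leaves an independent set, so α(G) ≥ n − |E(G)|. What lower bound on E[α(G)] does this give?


E[|E(G)|] = C(170, 2)·p = 14365 · (1/850) = 169/10.
E[α(G)] ≥ n − E[|E(G)|] = 170 − 169/10 = 1531/10.
Numerically: ≈ 153.10000.
(This is only a lower bound; the true E[α(G)] may be larger.)

E[α(G)] ≥ 1531/10 ≈ 153.10000.


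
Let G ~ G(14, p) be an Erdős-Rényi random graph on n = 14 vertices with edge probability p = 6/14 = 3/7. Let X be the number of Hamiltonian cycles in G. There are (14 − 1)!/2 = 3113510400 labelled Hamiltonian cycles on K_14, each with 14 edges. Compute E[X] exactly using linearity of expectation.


K_14 has (14 − 1)!/2 = 3113510400 labelled Hamiltonian cycles.
For each such Hamiltonian cycle H, let X_H = 1 if all 14 edges of H are present in G. Then P[X_H = 1] = p^{14} = (3/7)^{14} = 4782969/678223072849.
By linearity of expectation: E[X] = Σ_H E[X_H] = 3113510400 · p^{14} = 3113510400 · 4782969/678223072849 = 2127403389196800/96889010407.
Numerically: E[X] ≈ 21957.

E[X] = 3113510400 · (3/7)^{14} = 2127403389196800/96889010407 ≈ 21957.


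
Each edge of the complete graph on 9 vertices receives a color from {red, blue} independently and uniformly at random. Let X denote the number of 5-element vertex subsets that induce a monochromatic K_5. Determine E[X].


Let X = Σ_S X_S over the C(9, 5) = 126 subsets S of size 5, where X_S = 1 if the K_5 on S is monochromatic.
For a fixed S, the K_5 on S has C(5, 2) = 10 edges. P[all 10 edges red] = (1/2)^10, and likewise for blue, so P[monochromatic] = 2·(1/2)^10 = 2^{1 − 10} = 1/512.
By linearity of expectation: E[X] = C(9, 5) · 2^{1 − 10} = 126 · 1/512 = 63/256.
Numerically: E[X] ≈ 0.246.

E[X] = C(9,5)·2^(1−C(5,2)) = 63/256 ≈ 0.246.


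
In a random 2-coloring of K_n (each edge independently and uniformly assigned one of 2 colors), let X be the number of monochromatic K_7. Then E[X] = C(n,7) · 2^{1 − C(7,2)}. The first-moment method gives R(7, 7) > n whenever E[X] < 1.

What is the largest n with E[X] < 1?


We need C(n, 7) · 2^{1 − 21} < 1, i.e. C(n, 7) < 2^{21 − 1} = 1048576.
Check values of n near the boundary:
  n = 22: C(22, 7) = 170544; 170544 < 1048576? YES
  n = 23: C(23, 7) = 245157; 245157 < 1048576? YES
  n = 24: C(24, 7) = 346104; 346104 < 1048576? YES
  n = 25: C(25, 7) = 480700; 480700 < 1048576? YES
  n = 26: C(26, 7) = 657800; 657800 < 1048576? YES
  n = 27: C(27, 7) = 888030; 888030 < 1048576? YES
  n = 28: C(28, 7) = 1184040; 1184040 < 1048576? NO
The largest n with C(n, 7) < 1048576 is n = 27 (where E[X] = 444015/524288 ≈ 0.8468914). Hence R(7, 7) > 27, i.e. R(7, 7) ≥ 28.

Largest n = 27; hence R(7, 7) > 27.


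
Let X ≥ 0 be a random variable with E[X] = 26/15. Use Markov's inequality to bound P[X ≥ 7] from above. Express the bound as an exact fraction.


μ = E[X] = 26/15, a = 7.
Markov: P[X ≥ 7] ≤ μ/a = (26/15)/7 = 26/105.
Numerically: ≈ 0.24762.
(Since a = 7 > μ = 1.73333, the bound 26/105 is < 1 and informative.)

P[X ≥ 7] ≤ 26/105 ≈ 0.24762.


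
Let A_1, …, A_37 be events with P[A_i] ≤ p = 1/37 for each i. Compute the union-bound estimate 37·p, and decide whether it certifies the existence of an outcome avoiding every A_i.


Union bound: P[∪_{i=1}^{37} A_i] ≤ Σ_i P[A_i] ≤ 37·p = 37·(1/37) = 1.
Numerically: 1 ≈ 1.0000000.
Is 1 < 1? NO.
Since the bound 1 is ≥ 1, the union bound is uninformative here; it does NOT by itself certify existence.

37·p = 1 ≈ 1.0000000; existence NOT certified by the union bound.


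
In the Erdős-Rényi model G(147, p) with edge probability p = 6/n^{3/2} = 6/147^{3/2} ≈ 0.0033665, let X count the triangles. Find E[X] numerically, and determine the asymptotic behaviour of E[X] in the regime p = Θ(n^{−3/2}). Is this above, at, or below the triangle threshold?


Number of potential triangles: C(147, 3) = 518665.
Each occurs with probability p³ ≈ (0.0033665)³ ≈ 3.8152741e-08.
By linearity: E[X] = C(147, 3)·p³ ≈ 518665 · 3.8152741e-08 ≈ 0.01979.
Since α = 3/2 > 1, p = c/n^{3/2} = o(1/n) is below the triangle threshold p ~ 1/n. Asymptotically E[X] ~ (c³/6)·n^{3(1−α)} = (6³/6)·n^{-1.5} → 0, so by Markov's inequality G has no triangles w.h.p.

E[X] ≈ 0.01979; in regime p = Θ(1/n^{3/2}) E[X] tends to 0 (below the triangle threshold p ~ 1/n).


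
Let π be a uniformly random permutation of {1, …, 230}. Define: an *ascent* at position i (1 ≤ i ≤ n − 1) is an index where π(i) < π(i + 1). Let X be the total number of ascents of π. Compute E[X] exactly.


Write X = Σ X_I over i = 1, …, 229, with X_I the indicator of one ascent.
There are 229 indicators.
For each fixed i, the pair (π(i), π(i+1)) is a uniformly random ordered pair of distinct values from {1, …, 230}; by symmetry P[π(i) < π(i+1)] = 1/2.
By linearity: E[X] = 229 · (1/2) = (230 − 1) · (1/2) = 229/2 ≈ 114.500000.

E[X] = 229/2 = 114.500000.


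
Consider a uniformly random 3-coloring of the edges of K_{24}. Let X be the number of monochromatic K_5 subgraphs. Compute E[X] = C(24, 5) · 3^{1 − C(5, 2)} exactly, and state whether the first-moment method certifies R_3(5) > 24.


E[X] = C(24, 5) · 3^{1 − 10} = 42504 · 3^{−9} = 42504/19683.
As a reduced fraction: E[X] = 14168/6561 ≈ 2.1594.
Is E[X] < 1? NO.
Since E[X] ≥ 1, the first-moment bound is inconclusive at n = 24; it does NOT by itself certify R_3(5) > 24.

E[X] = 14168/6561 ≈ 2.1594; E[X] ≥ 1; first-moment method inconclusive here.


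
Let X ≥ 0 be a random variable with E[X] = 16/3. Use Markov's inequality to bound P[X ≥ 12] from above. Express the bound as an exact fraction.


μ = E[X] = 16/3, a = 12.
Markov: P[X ≥ 12] ≤ μ/a = (16/3)/12 = 4/9.
Numerically: ≈ 0.444444.
(Since a = 12 > μ = 5.333333, the bound 4/9 is < 1 and informative.)

P[X ≥ 12] ≤ 4/9 ≈ 0.444444.


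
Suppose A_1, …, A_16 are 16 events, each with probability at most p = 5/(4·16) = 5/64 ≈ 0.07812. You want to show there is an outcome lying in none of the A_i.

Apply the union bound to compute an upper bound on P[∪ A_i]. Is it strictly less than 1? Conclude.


Union bound: P[∪_{i=1}^{16} A_i] ≤ Σ_i P[A_i] ≤ 16·p = 16·(5/64) = 5/4.
Numerically: 5/4 ≈ 1.25000.
Is 5/4 < 1? NO.
Since the bound 5/4 is ≥ 1, the union bound is uninformative here; it does NOT by itself certify existence.

16·p = 5/4 ≈ 1.25000; existence NOT certified by the union bound.


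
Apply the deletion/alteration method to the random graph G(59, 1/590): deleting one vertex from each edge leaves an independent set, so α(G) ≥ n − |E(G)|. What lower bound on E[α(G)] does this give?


E[|E(G)|] = C(59, 2)·p = 1711 · (1/590) = 29/10.
E[α(G)] ≥ n − E[|E(G)|] = 59 − 29/10 = 561/10.
Numerically: ≈ 56.100000.
(This is only a lower bound; the true E[α(G)] may be larger.)

E[α(G)] ≥ 561/10 ≈ 56.100000.


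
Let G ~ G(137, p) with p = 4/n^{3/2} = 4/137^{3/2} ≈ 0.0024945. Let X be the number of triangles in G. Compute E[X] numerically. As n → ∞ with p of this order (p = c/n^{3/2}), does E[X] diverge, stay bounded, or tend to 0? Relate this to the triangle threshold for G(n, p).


Number of potential triangles: C(137, 3) = 419220.
Each occurs with probability p³ ≈ (0.0024945)³ ≈ 1.5521633e-08.
By linearity: E[X] = C(137, 3)·p³ ≈ 419220 · 1.5521633e-08 ≈ 0.00651.
Since α = 3/2 > 1, p = c/n^{3/2} = o(1/n) is below the triangle threshold p ~ 1/n. Asymptotically E[X] ~ (c³/6)·n^{3(1−α)} = (4³/6)·n^{-1.5} → 0, so by Markov's inequality G has no triangles w.h.p.

E[X] ≈ 0.00651; in regime p = Θ(1/n^{3/2}) E[X] tends to 0 (below the triangle threshold p ~ 1/n).


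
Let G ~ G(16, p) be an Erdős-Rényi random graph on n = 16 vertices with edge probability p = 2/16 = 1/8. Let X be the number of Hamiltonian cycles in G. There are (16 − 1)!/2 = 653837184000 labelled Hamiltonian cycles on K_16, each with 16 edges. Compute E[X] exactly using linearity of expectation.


K_16 has (16 − 1)!/2 = 653837184000 labelled Hamiltonian cycles.
For each such Hamiltonian cycle H, let X_H = 1 if all 16 edges of H are present in G. Then P[X_H = 1] = p^{16} = (1/8)^{16} = 1/281474976710656.
Summing the indicators: E[X] = Σ_H E[X_H] = 653837184000 · p^{16} = 653837184000 · 1/281474976710656 = 638512875/274877906944.
Numerically: E[X] ≈ 0.0023229.

E[X] = 653837184000 · (1/8)^{16} = 638512875/274877906944 ≈ 0.0023229.


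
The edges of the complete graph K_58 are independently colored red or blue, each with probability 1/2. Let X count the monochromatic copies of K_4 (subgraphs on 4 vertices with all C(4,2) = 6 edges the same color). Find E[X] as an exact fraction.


Let X = Σ_S X_S over the C(58, 4) = 424270 subsets S of size 4, where X_S = 1 if the K_4 on S is monochromatic.
For a fixed S, the K_4 on S has C(4, 2) = 6 edges. P[all 6 edges red] = (1/2)^6, and likewise for blue, so P[monochromatic] = 2·(1/2)^6 = 2^{1 − 6} = 1/32.
By linearity: E[X] = C(58, 4) · 2^{1 − 6} = 424270 · 1/32 = 212135/16.
Numerically: E[X] ≈ 13258.43750.

E[X] = C(58,4)·2^(1−C(4,2)) = 212135/16 ≈ 13258.43750.


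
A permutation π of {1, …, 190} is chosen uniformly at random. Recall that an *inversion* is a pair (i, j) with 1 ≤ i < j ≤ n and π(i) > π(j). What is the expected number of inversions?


Write X = Σ X_I over the C(190, 2) = 17955 pairs i < j, with X_I the indicator of one inversion.
There are 17955 indicators.
For each fixed pair i < j, the values π(i) and π(j) are two distinct elements of {1, …, 190} in uniformly random order; by symmetry P[π(i) > π(j)] = 1/2.
By linearity: E[X] = 17955 · (1/2) = C(190, 2) · (1/2) = 17955/2 = 17955/2 ≈ 8977.5000.

E[X] = 17955/2 = 8977.5000.


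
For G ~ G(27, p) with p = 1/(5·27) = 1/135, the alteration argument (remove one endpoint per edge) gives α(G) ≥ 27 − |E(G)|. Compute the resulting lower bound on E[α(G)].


E[|E(G)|] = C(27, 2)·p = 351 · (1/135) = 13/5.
E[α(G)] ≥ n − E[|E(G)|] = 27 − 13/5 = 122/5.
Numerically: ≈ 24.400.
(This is only a lower bound; the true E[α(G)] may be larger.)

E[α(G)] ≥ 122/5 ≈ 24.400.


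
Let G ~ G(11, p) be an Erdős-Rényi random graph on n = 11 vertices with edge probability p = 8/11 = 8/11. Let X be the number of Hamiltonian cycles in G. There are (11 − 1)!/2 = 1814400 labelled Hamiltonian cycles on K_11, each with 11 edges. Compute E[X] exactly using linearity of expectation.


K_11 has (11 − 1)!/2 = 1814400 labelled Hamiltonian cycles.
For each such Hamiltonian cycle H, let X_H = 1 if all 11 edges of H are present in G. Then P[X_H = 1] = p^{11} = (8/11)^{11} = 8589934592/285311670611.
Summing the indicators: E[X] = Σ_H E[X_H] = 1814400 · p^{11} = 1814400 · 8589934592/285311670611 = 15585577323724800/285311670611.
Numerically: E[X] ≈ 54626.5.

E[X] = 1814400 · (8/11)^{11} = 15585577323724800/285311670611 ≈ 54626.5.


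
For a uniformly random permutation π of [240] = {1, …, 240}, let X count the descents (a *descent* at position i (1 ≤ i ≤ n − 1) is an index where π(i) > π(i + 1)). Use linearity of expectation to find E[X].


Write X = Σ X_I over i = 1, …, 239, with X_I the indicator of one descent.
There are 239 indicators.
For each fixed i, the pair (π(i), π(i+1)) is a uniformly random ordered pair of distinct values from {1, …, 240}; by symmetry P[π(i) > π(i+1)] = 1/2.
By linearity: E[X] = 239 · (1/2) = (240 − 1) · (1/2) = 239/2 ≈ 119.5000.

E[X] = 239/2 = 119.5000.


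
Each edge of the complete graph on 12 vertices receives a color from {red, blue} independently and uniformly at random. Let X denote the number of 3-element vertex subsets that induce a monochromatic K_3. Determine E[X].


Let X = Σ_S X_S over the C(12, 3) = 220 subsets S of size 3, where X_S = 1 if the K_3 on S is monochromatic.
For a fixed S, the K_3 on S has C(3, 2) = 3 edges. P[all 3 edges red] = (1/2)^3, and likewise for blue, so P[monochromatic] = 2·(1/2)^3 = 2^{1 − 3} = 1/4.
By linearity of expectation: E[X] = C(12, 3) · 2^{1 − 3} = 220 · 1/4 = 55.
Numerically: E[X] ≈ 55.00000.

E[X] = C(12,3)·2^(1−C(3,2)) = 55 ≈ 55.00000.


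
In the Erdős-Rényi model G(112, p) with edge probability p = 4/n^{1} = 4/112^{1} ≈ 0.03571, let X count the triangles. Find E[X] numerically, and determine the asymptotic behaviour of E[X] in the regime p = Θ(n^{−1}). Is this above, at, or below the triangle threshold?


Number of potential triangles: C(112, 3) = 227920.
Each occurs with probability p³ ≈ (0.03571)³ ≈ 4.555394e-05.
By linearity: E[X] = C(112, 3)·p³ ≈ 227920 · 4.555394e-05 ≈ 10.3827.
Here α = 1, so p = 4/n is exactly at the triangle threshold p ~ 1/n. Asymptotically E[X] → c³/6 = 4³/6 = 32/3 ≈ 10.6667, a bounded constant. In this regime the triangle count is asymptotically Poisson(c³/6).

E[X] ≈ 10.3827; in regime p = Θ(1/n^{1}) E[X] stays bounded (at the triangle threshold p ~ 1/n).


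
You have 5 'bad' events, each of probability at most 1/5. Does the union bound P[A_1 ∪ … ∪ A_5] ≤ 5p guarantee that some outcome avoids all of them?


Union bound: P[∪_{i=1}^{5} A_i] ≤ Σ_i P[A_i] ≤ 5·p = 5·(1/5) = 1.
Numerically: 1 ≈ 1.0000000.
Is 1 < 1? NO.
Since the bound 1 is ≥ 1, the union bound is uninformative here; it does NOT by itself certify existence.

5·p = 1 ≈ 1.0000000; existence NOT certified by the union bound.


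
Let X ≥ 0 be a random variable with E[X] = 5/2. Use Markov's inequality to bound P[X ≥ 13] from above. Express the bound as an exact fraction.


μ = E[X] = 5/2, a = 13.
Markov: P[X ≥ 13] ≤ μ/a = (5/2)/13 = 5/26.
Numerically: ≈ 0.192.
(Since a = 13 > μ = 2.500, the bound 5/26 is < 1 and informative.)

P[X ≥ 13] ≤ 5/26 ≈ 0.192.


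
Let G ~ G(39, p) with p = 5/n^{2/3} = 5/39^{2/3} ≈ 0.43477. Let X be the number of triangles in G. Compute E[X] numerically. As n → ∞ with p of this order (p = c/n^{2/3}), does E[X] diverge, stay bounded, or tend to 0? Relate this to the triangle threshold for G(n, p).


Number of potential triangles: C(39, 3) = 9139.
Each occurs with probability p³ ≈ (0.43477)³ ≈ 8.2182774e-02.
By linearity: E[X] = C(39, 3)·p³ ≈ 9139 · 8.2182774e-02 ≈ 751.06838.
Since α = 2/3 < 1, p = c/n^{2/3} ≫ 1/n is above the triangle threshold p ~ 1/n. Asymptotically E[X] ~ (c³/6)·n^{3(1−α)} = (5³/6)·n^{1} → ∞; triangles are abundant w.h.p.

E[X] ≈ 751.06838; in regime p = Θ(1/n^{2/3}) E[X] diverges (above the triangle threshold p ~ 1/n).


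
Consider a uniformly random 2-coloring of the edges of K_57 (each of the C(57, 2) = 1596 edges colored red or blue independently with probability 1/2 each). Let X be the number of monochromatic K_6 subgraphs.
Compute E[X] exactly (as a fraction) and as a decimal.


Let X = Σ_S X_S over the C(57, 6) = 36288252 subsets S of size 6, where X_S = 1 if the K_6 on S is monochromatic.
For a fixed S, the K_6 on S has C(6, 2) = 15 edges. P[all 15 edges red] = (1/2)^15, and likewise for blue, so P[monochromatic] = 2·(1/2)^15 = 2^{1 − 15} = 1/16384.
By linearity: E[X] = C(57, 6) · 2^{1 − 15} = 36288252 · 1/16384 = 9072063/4096.
Numerically: E[X] ≈ 2214.859.

E[X] = C(57,6)·2^(1−C(6,2)) = 9072063/4096 ≈ 2214.859.


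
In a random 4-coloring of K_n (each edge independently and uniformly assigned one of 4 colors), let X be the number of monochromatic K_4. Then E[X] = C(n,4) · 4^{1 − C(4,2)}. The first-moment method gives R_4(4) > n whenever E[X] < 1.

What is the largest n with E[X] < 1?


We need C(n, 4) · 4^{1 − 6} < 1, i.e. C(n, 4) < 4^{6 − 1} = 1024.
Check values of n near the boundary:
  n = 12: C(12, 4) = 495; 495 < 1024? YES
  n = 13: C(13, 4) = 715; 715 < 1024? YES
  n = 14: C(14, 4) = 1001; 1001 < 1024? YES
  n = 15: C(15, 4) = 1365; 1365 < 1024? NO
  n = 16: C(16, 4) = 1820; 1820 < 1024? NO
  n = 17: C(17, 4) = 2380; 2380 < 1024? NO
The largest n with C(n, 4) < 1024 is n = 14 (where E[X] = 1001/1024 ≈ 0.9775). Hence R_4(4) > 14, i.e. R_4(4) ≥ 15.

Largest n = 14; hence R_4(4) > 14.


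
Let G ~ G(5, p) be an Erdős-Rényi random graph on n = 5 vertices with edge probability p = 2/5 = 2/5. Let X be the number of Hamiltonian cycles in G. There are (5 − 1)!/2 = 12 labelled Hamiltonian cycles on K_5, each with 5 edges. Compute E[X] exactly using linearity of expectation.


K_5 has (5 − 1)!/2 = 12 labelled Hamiltonian cycles.
For each such Hamiltonian cycle H, let X_H = 1 if all 5 edges of H are present in G. Then P[X_H = 1] = p^{5} = (2/5)^{5} = 32/3125.
By linearity of expectation: E[X] = Σ_H E[X_H] = 12 · p^{5} = 12 · 32/3125 = 384/3125.
Numerically: E[X] ≈ 0.1229.

E[X] = 12 · (2/5)^{5} = 384/3125 ≈ 0.1229.


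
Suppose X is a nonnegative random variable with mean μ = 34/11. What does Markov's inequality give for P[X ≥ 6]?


μ = E[X] = 34/11, a = 6.
Markov: P[X ≥ 6] ≤ μ/a = (34/11)/6 = 17/33.
Numerically: ≈ 0.515.
(Since a = 6 > μ = 3.091, the bound 17/33 is < 1 and informative.)

P[X ≥ 6] ≤ 17/33 ≈ 0.515.


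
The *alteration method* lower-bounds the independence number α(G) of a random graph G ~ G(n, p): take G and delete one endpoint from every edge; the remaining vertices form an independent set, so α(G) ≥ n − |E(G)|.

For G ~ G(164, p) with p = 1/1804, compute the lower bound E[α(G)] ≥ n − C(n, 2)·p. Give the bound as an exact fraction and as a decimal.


E[|E(G)|] = C(164, 2)·p = 13366 · (1/1804) = 163/22.
E[α(G)] ≥ n − E[|E(G)|] = 164 − 163/22 = 3445/22.
Numerically: ≈ 156.59091.
(This is only a lower bound; the true E[α(G)] may be larger.)

E[α(G)] ≥ 3445/22 ≈ 156.59091.


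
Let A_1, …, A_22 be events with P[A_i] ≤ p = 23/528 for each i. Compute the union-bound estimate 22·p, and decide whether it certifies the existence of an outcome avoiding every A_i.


Union bound: P[∪_{i=1}^{22} A_i] ≤ Σ_i P[A_i] ≤ 22·p = 22·(23/528) = 23/24.
Numerically: 23/24 ≈ 0.958.
Is 23/24 < 1? YES.
Since P[∪ A_i] ≤ 23/24 < 1, the complement has P[∩ A_i^c] ≥ 1 − 23/24 = 1/24 > 0, so some outcome avoids every A_i.

22·p = 23/24 ≈ 0.958; existence CERTIFIED by the union bound.


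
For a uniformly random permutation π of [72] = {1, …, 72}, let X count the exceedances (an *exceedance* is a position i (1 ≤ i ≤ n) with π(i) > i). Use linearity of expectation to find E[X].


Write X = Σ_{i=1}^{72} X_i, where X_i = 1_{π(i) > i}.
For each fixed i, π(i) is uniform over {1, …, 72} (marginal of a uniform permutation), so P[π(i) > i] = (n − i)/n. Summing: Σ_{i=1}^{72} (n − i)/n = (0 + 1 + … + 71)/72 = 72(72 − 1)/(2·72) = (72 − 1)/2.
Hence E[X] = Σ_{i=1}^{72} (72 − i)/72 = 71/2 ≈ 35.500000.

E[X] = 71/2 = 35.500000.


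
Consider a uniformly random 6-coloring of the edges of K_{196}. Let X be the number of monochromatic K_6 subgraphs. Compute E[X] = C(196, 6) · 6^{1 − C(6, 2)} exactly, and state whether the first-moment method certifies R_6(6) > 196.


E[X] = C(196, 6) · 6^{1 − 15} = 72887293024 · 6^{−14} = 72887293024/78364164096.
As a reduced fraction: E[X] = 2277727907/2448880128 ≈ 0.930110.
Is E[X] < 1? YES.
Since E[X] < 1, there exists a 6-coloring of K_{196} with no monochromatic K_6; hence R_6(6) > 196.

E[X] = 2277727907/2448880128 ≈ 0.930110; E[X] < 1, so R_6(6) > 196.


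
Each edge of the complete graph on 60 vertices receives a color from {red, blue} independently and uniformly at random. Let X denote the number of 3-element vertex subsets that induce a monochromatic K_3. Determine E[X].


Let X = Σ_S X_S over the C(60, 3) = 34220 subsets S of size 3, where X_S = 1 if the K_3 on S is monochromatic.
For a fixed S, the K_3 on S has C(3, 2) = 3 edges. P[all 3 edges red] = (1/2)^3, and likewise for blue, so P[monochromatic] = 2·(1/2)^3 = 2^{1 − 3} = 1/4.
Summing: E[X] = C(60, 3) · 2^{1 − 3} = 34220 · 1/4 = 8555.
Numerically: E[X] ≈ 8555.0000.

E[X] = C(60,3)·2^(1−C(3,2)) = 8555 ≈ 8555.0000.


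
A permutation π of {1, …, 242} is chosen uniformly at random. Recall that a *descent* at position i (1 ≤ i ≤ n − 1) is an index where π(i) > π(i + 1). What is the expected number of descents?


Write X = Σ X_I over i = 1, …, 241, with X_I the indicator of one descent.
There are 241 indicators.
For each fixed i, the pair (π(i), π(i+1)) is a uniformly random ordered pair of distinct values from {1, …, 242}; by symmetry P[π(i) > π(i+1)] = 1/2.
By linearity: E[X] = 241 · (1/2) = (242 − 1) · (1/2) = 241/2 ≈ 120.5000.

E[X] = 241/2 = 120.5000.


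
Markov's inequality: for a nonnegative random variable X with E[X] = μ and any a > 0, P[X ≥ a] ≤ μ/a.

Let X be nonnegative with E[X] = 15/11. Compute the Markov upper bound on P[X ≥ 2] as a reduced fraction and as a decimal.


μ = E[X] = 15/11, a = 2.
Markov: P[X ≥ 2] ≤ μ/a = (15/11)/2 = 15/22.
Numerically: ≈ 0.6818.
(Since a = 2 > μ = 1.3636, the bound 15/22 is < 1 and informative.)

P[X ≥ 2] ≤ 15/22 ≈ 0.6818.


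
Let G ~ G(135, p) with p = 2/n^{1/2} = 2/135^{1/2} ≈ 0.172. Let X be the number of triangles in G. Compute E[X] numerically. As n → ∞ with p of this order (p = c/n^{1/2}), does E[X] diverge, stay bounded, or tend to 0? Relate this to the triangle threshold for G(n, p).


Number of potential triangles: C(135, 3) = 400995.
Each occurs with probability p³ ≈ (0.172)³ ≈ 5.10022e-03.
By linearity: E[X] = C(135, 3)·p³ ≈ 400995 · 5.10022e-03 ≈ 2045.165.
Since α = 1/2 < 1, p = c/n^{1/2} ≫ 1/n is above the triangle threshold p ~ 1/n. Asymptotically E[X] ~ (c³/6)·n^{3(1−α)} = (2³/6)·n^{1.5} → ∞; triangles are abundant w.h.p.

E[X] ≈ 2045.165; in regime p = Θ(1/n^{1/2}) E[X] diverges (above the triangle threshold p ~ 1/n).


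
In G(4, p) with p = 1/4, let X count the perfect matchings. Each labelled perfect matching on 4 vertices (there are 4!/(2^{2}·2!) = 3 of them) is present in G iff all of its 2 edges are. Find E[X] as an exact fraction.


K_4 has 4!/(2^{2}·2!) = 3 labelled perfect matchings.
For each such perfect matching H, let X_H = 1 if all 2 edges of H are present in G. Then P[X_H = 1] = p^{2} = (1/4)^{2} = 1/16.
By linearity of expectation: E[X] = Σ_H E[X_H] = 3 · p^{2} = 3 · 1/16 = 3/16.
Numerically: E[X] ≈ 0.1875.

E[X] = 3 · (1/4)^{2} = 3/16 ≈ 0.1875.


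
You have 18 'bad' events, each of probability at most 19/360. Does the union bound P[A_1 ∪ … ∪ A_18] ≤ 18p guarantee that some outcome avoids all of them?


Union bound: P[∪_{i=1}^{18} A_i] ≤ Σ_i P[A_i] ≤ 18·p = 18·(19/360) = 19/20.
Numerically: 19/20 ≈ 0.9500.
Is 19/20 < 1? YES.
Since P[∪ A_i] ≤ 19/20 < 1, the complement has P[∩ A_i^c] ≥ 1 − 19/20 = 1/20 > 0, so some outcome avoids every A_i.

18·p = 19/20 ≈ 0.9500; existence CERTIFIED by the union bound.


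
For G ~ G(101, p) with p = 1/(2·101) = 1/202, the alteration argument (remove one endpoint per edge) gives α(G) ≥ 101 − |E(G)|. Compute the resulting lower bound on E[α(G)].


E[|E(G)|] = C(101, 2)·p = 5050 · (1/202) = 25.
E[α(G)] ≥ n − E[|E(G)|] = 101 − 25 = 76.
Numerically: ≈ 76.00000.
(This is only a lower bound; the true E[α(G)] may be larger.)

E[α(G)] ≥ 76 ≈ 76.00000.


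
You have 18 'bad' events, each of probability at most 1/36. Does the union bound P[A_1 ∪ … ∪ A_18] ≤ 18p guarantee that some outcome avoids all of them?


Union bound: P[∪_{i=1}^{18} A_i] ≤ Σ_i P[A_i] ≤ 18·p = 18·(1/36) = 1/2.
Numerically: 1/2 ≈ 0.500000.
Is 1/2 < 1? YES.
Since P[∪ A_i] ≤ 1/2 < 1, the complement has P[∩ A_i^c] ≥ 1 − 1/2 = 1/2 > 0, so some outcome avoids every A_i.

18·p = 1/2 ≈ 0.500000; existence CERTIFIED by the union bound.


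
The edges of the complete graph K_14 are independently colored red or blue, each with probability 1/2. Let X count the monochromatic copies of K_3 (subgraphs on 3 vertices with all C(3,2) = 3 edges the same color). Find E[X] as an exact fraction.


Let X = Σ_S X_S over the C(14, 3) = 364 subsets S of size 3, where X_S = 1 if the K_3 on S is monochromatic.
For a fixed S, the K_3 on S has C(3, 2) = 3 edges. P[all 3 edges red] = (1/2)^3, and likewise for blue, so P[monochromatic] = 2·(1/2)^3 = 2^{1 − 3} = 1/4.
By linearity: E[X] = C(14, 3) · 2^{1 − 3} = 364 · 1/4 = 91.
Numerically: E[X] ≈ 91.000.

E[X] = C(14,3)·2^(1−C(3,2)) = 91 ≈ 91.000.


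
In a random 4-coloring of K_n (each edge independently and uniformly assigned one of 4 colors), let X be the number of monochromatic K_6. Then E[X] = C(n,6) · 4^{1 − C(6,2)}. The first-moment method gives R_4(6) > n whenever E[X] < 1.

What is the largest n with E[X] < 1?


We need C(n, 6) · 4^{1 − 15} < 1, i.e. C(n, 6) < 4^{15 − 1} = 268435456.
Check values of n near the boundary:
  n = 72: C(72, 6) = 156238908; 156238908 < 268435456? YES
  n = 73: C(73, 6) = 170230452; 170230452 < 268435456? YES
  n = 74: C(74, 6) = 185250786; 185250786 < 268435456? YES
  n = 75: C(75, 6) = 201359550; 201359550 < 268435456? YES
  n = 76: C(76, 6) = 218618940; 218618940 < 268435456? YES
  n = 77: C(77, 6) = 237093780; 237093780 < 268435456? YES
  n = 78: C(78, 6) = 256851595; 256851595 < 268435456? YES
  n = 79: C(79, 6) = 277962685; 277962685 < 268435456? NO
  n = 80: C(80, 6) = 300500200; 300500200 < 268435456? NO
The largest n with C(n, 6) < 268435456 is n = 78 (where E[X] = 256851595/268435456 ≈ 0.9568). Hence R_4(6) > 78, i.e. R_4(6) ≥ 79.

Largest n = 78; hence R_4(6) > 78.


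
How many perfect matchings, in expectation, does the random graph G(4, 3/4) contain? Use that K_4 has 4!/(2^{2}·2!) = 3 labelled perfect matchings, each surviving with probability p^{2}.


K_4 has 4!/(2^{2}·2!) = 3 labelled perfect matchings.
For each such perfect matching H, let X_H = 1 if all 2 edges of H are present in G. Then P[X_H = 1] = p^{2} = (3/4)^{2} = 9/16.
Summing the indicators: E[X] = Σ_H E[X_H] = 3 · p^{2} = 3 · 9/16 = 27/16.
Numerically: E[X] ≈ 1.688.

E[X] = 3 · (3/4)^{2} = 27/16 ≈ 1.688.


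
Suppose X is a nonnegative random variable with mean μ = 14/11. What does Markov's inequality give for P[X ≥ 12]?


μ = E[X] = 14/11, a = 12.
Markov: P[X ≥ 12] ≤ μ/a = (14/11)/12 = 7/66.
Numerically: ≈ 0.106.
(Since a = 12 > μ = 1.273, the bound 7/66 is < 1 and informative.)

P[X ≥ 12] ≤ 7/66 ≈ 0.106.


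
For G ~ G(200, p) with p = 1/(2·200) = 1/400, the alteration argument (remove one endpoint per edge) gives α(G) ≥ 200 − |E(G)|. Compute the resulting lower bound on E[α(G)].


E[|E(G)|] = C(200, 2)·p = 19900 · (1/400) = 199/4.
E[α(G)] ≥ n − E[|E(G)|] = 200 − 199/4 = 601/4.
Numerically: ≈ 150.25000.
(This is only a lower bound; the true E[α(G)] may be larger.)

E[α(G)] ≥ 601/4 ≈ 150.25000.


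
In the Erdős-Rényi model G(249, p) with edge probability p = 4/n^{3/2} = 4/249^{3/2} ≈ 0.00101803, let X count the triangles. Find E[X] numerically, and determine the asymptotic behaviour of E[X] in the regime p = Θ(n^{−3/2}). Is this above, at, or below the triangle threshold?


Number of potential triangles: C(249, 3) = 2542124.
Each occurs with probability p³ ≈ (0.00101803)³ ≈ 1.05507398e-09.
By linearity: E[X] = C(249, 3)·p³ ≈ 2542124 · 1.05507398e-09 ≈ 0.002682.
Since α = 3/2 > 1, p = c/n^{3/2} = o(1/n) is below the triangle threshold p ~ 1/n. Asymptotically E[X] ~ (c³/6)·n^{3(1−α)} = (4³/6)·n^{-1.5} → 0, so by Markov's inequality G has no triangles w.h.p.

E[X] ≈ 0.002682; in regime p = Θ(1/n^{3/2}) E[X] tends to 0 (below the triangle threshold p ~ 1/n).


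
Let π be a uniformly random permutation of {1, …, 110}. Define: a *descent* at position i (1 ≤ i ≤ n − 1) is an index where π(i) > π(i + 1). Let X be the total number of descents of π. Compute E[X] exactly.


Write X = Σ X_I over i = 1, …, 109, with X_I the indicator of one descent.
There are 109 indicators.
For each fixed i, the pair (π(i), π(i+1)) is a uniformly random ordered pair of distinct values from {1, …, 110}; by symmetry P[π(i) > π(i+1)] = 1/2.
By linearity: E[X] = 109 · (1/2) = (110 − 1) · (1/2) = 109/2 ≈ 54.5000.

E[X] = 109/2 = 54.5000.


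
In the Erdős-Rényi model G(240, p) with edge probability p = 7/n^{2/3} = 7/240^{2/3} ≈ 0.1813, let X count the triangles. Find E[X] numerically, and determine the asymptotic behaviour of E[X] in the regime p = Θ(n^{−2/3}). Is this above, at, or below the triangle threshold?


Number of potential triangles: C(240, 3) = 2275280.
Each occurs with probability p³ ≈ (0.1813)³ ≈ 5.954861e-03.
By linearity: E[X] = C(240, 3)·p³ ≈ 2275280 · 5.954861e-03 ≈ 13548.9764.
Since α = 2/3 < 1, p = c/n^{2/3} ≫ 1/n is above the triangle threshold p ~ 1/n. Asymptotically E[X] ~ (c³/6)·n^{3(1−α)} = (7³/6)·n^{1} → ∞; triangles are abundant w.h.p.

E[X] ≈ 13548.9764; in regime p = Θ(1/n^{2/3}) E[X] diverges (above the triangle threshold p ~ 1/n).


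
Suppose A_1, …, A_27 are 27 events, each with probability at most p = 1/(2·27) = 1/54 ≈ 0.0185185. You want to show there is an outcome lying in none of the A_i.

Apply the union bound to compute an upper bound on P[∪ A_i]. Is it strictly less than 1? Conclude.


Union bound: P[∪_{i=1}^{27} A_i] ≤ Σ_i P[A_i] ≤ 27·p = 27·(1/54) = 1/2.
Numerically: 1/2 ≈ 0.5000000.
Is 1/2 < 1? YES.
Since P[∪ A_i] ≤ 1/2 < 1, the complement has P[∩ A_i^c] ≥ 1 − 1/2 = 1/2 > 0, so some outcome avoids every A_i.

27·p = 1/2 ≈ 0.5000000; existence CERTIFIED by the union bound.


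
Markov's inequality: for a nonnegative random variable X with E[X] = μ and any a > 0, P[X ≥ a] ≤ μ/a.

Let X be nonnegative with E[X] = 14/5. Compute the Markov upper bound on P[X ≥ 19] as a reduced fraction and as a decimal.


μ = E[X] = 14/5, a = 19.
Markov: P[X ≥ 19] ≤ μ/a = (14/5)/19 = 14/95.
Numerically: ≈ 0.147.
(Since a = 19 > μ = 2.800, the bound 14/95 is < 1 and informative.)

P[X ≥ 19] ≤ 14/95 ≈ 0.147.


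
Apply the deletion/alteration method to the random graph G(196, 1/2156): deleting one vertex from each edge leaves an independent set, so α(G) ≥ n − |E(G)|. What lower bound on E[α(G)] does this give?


E[|E(G)|] = C(196, 2)·p = 19110 · (1/2156) = 195/22.
E[α(G)] ≥ n − E[|E(G)|] = 196 − 195/22 = 4117/22.
Numerically: ≈ 187.136364.
(This is only a lower bound; the true E[α(G)] may be larger.)

E[α(G)] ≥ 4117/22 ≈ 187.136364.


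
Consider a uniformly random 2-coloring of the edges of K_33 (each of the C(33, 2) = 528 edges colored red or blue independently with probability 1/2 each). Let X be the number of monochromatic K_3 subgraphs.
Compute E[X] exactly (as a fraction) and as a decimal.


Let X = Σ_S X_S over the C(33, 3) = 5456 subsets S of size 3, where X_S = 1 if the K_3 on S is monochromatic.
For a fixed S, the K_3 on S has C(3, 2) = 3 edges. P[all 3 edges red] = (1/2)^3, and likewise for blue, so P[monochromatic] = 2·(1/2)^3 = 2^{1 − 3} = 1/4.
By linearity: E[X] = C(33, 3) · 2^{1 − 3} = 5456 · 1/4 = 1364.
Numerically: E[X] ≈ 1364.0000.

E[X] = C(33,3)·2^(1−C(3,2)) = 1364 ≈ 1364.0000.


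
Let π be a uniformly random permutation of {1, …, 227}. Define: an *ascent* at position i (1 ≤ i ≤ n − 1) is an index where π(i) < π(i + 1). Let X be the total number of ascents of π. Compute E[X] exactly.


Write X = Σ X_I over i = 1, …, 226, with X_I the indicator of one ascent.
There are 226 indicators.
For each fixed i, the pair (π(i), π(i+1)) is a uniformly random ordered pair of distinct values from {1, …, 227}; by symmetry P[π(i) < π(i+1)] = 1/2.
By linearity: E[X] = 226 · (1/2) = (227 − 1) · (1/2) = 113 ≈ 113.0000.

E[X] = 113 = 113.0000.


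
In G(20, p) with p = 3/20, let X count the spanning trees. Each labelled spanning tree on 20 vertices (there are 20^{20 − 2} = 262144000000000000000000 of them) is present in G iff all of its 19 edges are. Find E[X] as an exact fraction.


K_20 has 20^{20 − 2} = 262144000000000000000000 labelled spanning trees.
For each such spanning tree H, let X_H = 1 if all 19 edges of H are present in G. Then P[X_H = 1] = p^{19} = (3/20)^{19} = 1162261467/5242880000000000000000000.
Summing the indicators: E[X] = Σ_H E[X_H] = 262144000000000000000000 · p^{19} = 262144000000000000000000 · 1162261467/5242880000000000000000000 = 1162261467/20.
Numerically: E[X] ≈ 5.8113e+07.

E[X] = 262144000000000000000000 · (3/20)^{19} = 1162261467/20 ≈ 5.8113e+07.


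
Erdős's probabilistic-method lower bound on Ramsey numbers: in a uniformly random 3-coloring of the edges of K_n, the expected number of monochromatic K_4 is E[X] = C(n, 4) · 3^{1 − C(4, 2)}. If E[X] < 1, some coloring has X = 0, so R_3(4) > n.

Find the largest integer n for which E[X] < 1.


We need C(n, 4) · 3^{1 − 6} < 1, i.e. C(n, 4) < 3^{6 − 1} = 243.
Check values of n near the boundary:
  n = 4: C(4, 4) = 1; 1 < 243? YES
  n = 5: C(5, 4) = 5; 5 < 243? YES
  n = 6: C(6, 4) = 15; 15 < 243? YES
  n = 7: C(7, 4) = 35; 35 < 243? YES
  n = 8: C(8, 4) = 70; 70 < 243? YES
  n = 9: C(9, 4) = 126; 126 < 243? YES
  n = 10: C(10, 4) = 210; 210 < 243? YES
  n = 11: C(11, 4) = 330; 330 < 243? NO
  n = 12: C(12, 4) = 495; 495 < 243? NO
The largest n with C(n, 4) < 243 is n = 10 (where E[X] = 70/81 ≈ 0.8642). Hence R_3(4) > 10, i.e. R_3(4) ≥ 11.

Largest n = 10; hence R_3(4) > 10.


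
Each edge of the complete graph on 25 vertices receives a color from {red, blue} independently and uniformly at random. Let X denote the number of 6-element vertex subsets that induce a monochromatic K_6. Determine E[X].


Let X = Σ_S X_S over the C(25, 6) = 177100 subsets S of size 6, where X_S = 1 if the K_6 on S is monochromatic.
For a fixed S, the K_6 on S has C(6, 2) = 15 edges. P[all 15 edges red] = (1/2)^15, and likewise for blue, so P[monochromatic] = 2·(1/2)^15 = 2^{1 − 15} = 1/16384.
Summing: E[X] = C(25, 6) · 2^{1 − 15} = 177100 · 1/16384 = 44275/4096.
Numerically: E[X] ≈ 10.8093.

E[X] = C(25,6)·2^(1−C(6,2)) = 44275/4096 ≈ 10.8093.


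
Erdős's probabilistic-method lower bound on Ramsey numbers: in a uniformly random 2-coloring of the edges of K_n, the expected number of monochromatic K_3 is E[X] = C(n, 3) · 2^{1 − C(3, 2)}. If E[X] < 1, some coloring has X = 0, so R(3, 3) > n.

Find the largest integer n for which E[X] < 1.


We need C(n, 3) · 2^{1 − 3} < 1, i.e. C(n, 3) < 2^{3 − 1} = 4.
Check values of n near the boundary:
  n = 3: C(3, 3) = 1; 1 < 4? YES
  n = 4: C(4, 3) = 4; 4 < 4? NO
The largest n with C(n, 3) < 4 is n = 3 (where E[X] = 1/4 ≈ 0.2500000). Hence R(3, 3) > 3, i.e. R(3, 3) ≥ 4.

Largest n = 3; hence R(3, 3) > 3.


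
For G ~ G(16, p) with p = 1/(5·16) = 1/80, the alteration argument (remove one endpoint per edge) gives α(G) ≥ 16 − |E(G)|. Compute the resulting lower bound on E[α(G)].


E[|E(G)|] = C(16, 2)·p = 120 · (1/80) = 3/2.
E[α(G)] ≥ n − E[|E(G)|] = 16 − 3/2 = 29/2.
Numerically: ≈ 14.50000.
(This is only a lower bound; the true E[α(G)] may be larger.)

E[α(G)] ≥ 29/2 ≈ 14.50000.


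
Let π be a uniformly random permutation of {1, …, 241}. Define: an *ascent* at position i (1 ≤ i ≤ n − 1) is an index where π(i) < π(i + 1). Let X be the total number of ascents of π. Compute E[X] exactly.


Write X = Σ X_I over i = 1, …, 240, with X_I the indicator of one ascent.
There are 240 indicators.
For each fixed i, the pair (π(i), π(i+1)) is a uniformly random ordered pair of distinct values from {1, …, 241}; by symmetry P[π(i) < π(i+1)] = 1/2.
By linearity: E[X] = 240 · (1/2) = (241 − 1) · (1/2) = 120 ≈ 120.000.

E[X] = 120 = 120.000.


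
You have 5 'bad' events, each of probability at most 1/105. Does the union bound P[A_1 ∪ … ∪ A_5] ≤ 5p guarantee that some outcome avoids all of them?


Union bound: P[∪_{i=1}^{5} A_i] ≤ Σ_i P[A_i] ≤ 5·p = 5·(1/105) = 1/21.
Numerically: 1/21 ≈ 0.048.
Is 1/21 < 1? YES.
Since P[∪ A_i] ≤ 1/21 < 1, the complement has P[∩ A_i^c] ≥ 1 − 1/21 = 20/21 > 0, so some outcome avoids every A_i.

5·p = 1/21 ≈ 0.048; existence CERTIFIED by the union bound.
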